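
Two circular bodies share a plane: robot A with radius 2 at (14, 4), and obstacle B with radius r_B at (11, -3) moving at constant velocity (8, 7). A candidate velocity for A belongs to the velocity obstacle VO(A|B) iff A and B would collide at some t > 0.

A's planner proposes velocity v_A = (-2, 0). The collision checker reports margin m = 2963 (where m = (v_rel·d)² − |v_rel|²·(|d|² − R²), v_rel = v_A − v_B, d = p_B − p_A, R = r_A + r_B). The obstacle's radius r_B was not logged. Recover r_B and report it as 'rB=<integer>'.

m = 2963
d = (-3, -7);  v_rel = (-10, -7),  |v_rel|² = 149
v_rel×d = (-10)·(-7) − (-7)·(-3) = 49
since m = R²·149 − 49²:  R² = (2401 + 2963) / 149 = 36
R = √36 = 6  ⇒  r_B = 6 − 2 = 4

rB=4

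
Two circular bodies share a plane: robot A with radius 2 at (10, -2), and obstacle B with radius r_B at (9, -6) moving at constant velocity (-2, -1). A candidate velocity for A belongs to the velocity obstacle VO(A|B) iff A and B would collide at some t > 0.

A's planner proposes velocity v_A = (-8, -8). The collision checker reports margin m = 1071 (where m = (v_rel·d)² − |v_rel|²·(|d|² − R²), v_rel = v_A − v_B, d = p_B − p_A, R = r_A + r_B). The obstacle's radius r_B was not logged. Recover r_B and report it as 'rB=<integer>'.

m = 1071
d = (-1, -4);  v_rel = (-6, -7),  |v_rel|² = 85
v_rel×d = (-6)·(-4) − (-7)·(-1) = 17
since m = R²·85 − 17²:  R² = (289 + 1071) / 85 = 16
R = √16 = 4  ⇒  r_B = 4 − 2 = 2

rB=2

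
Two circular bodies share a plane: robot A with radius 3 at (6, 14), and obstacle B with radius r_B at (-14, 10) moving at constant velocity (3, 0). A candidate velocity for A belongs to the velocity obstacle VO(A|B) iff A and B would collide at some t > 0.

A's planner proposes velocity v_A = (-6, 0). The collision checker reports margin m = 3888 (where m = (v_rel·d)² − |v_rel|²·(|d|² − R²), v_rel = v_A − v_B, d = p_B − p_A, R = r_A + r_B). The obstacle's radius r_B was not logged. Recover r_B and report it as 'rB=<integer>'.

m = 3888
d = (-20, -4);  v_rel = (-9, 0),  |v_rel|² = 81
v_rel×d = (-9)·(-4) − (0)·(-20) = 36
since m = R²·81 − 36²:  R² = (1296 + 3888) / 81 = 64
R = √64 = 8  ⇒  r_B = 8 − 3 = 5

rB=5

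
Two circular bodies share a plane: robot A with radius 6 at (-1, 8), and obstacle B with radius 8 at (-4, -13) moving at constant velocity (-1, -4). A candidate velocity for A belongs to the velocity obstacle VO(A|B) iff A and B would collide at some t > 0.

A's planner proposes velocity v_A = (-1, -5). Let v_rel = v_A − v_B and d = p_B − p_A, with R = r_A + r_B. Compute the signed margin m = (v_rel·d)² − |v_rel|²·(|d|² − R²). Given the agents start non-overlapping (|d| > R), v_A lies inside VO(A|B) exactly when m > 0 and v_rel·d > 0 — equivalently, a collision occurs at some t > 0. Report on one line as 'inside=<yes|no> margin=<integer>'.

d = (-3, -21),  |d|² = 450;  R = 6+8 = 14,  c = 450−14² = 254
v_rel = (0, -1),  |v_rel|² = 1;  v_rel·d = (0)·(-3) + (-1)·(-21) = 21
1·t² − 42·t + 254 = 0  ⇒  m = 21² − 1·254 = 187
m = 187 > 0,  v_rel·d = 21 > 0  ⇒  inside

inside=yes margin=187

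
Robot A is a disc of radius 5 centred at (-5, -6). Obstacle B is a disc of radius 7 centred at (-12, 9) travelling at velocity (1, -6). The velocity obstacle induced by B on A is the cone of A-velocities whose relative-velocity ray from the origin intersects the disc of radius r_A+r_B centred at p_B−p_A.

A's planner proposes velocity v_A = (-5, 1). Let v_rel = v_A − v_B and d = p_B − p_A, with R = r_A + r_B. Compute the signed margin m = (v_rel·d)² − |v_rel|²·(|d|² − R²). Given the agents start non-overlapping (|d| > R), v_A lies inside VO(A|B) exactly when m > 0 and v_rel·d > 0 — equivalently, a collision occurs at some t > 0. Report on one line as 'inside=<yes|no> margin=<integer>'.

d = (-7, 15),  |d|² = 274;  R = 5+7 = 12,  c = 274−12² = 130
v_rel = (-6, 7),  |v_rel|² = 85;  v_rel·d = (-6)·(-7) + (7)·(15) = 147
85·t² − 294·t + 130 = 0  ⇒  m = 147² − 85·130 = 10559
m = 10559 > 0,  v_rel·d = 147 > 0  ⇒  inside

inside=yes margin=10559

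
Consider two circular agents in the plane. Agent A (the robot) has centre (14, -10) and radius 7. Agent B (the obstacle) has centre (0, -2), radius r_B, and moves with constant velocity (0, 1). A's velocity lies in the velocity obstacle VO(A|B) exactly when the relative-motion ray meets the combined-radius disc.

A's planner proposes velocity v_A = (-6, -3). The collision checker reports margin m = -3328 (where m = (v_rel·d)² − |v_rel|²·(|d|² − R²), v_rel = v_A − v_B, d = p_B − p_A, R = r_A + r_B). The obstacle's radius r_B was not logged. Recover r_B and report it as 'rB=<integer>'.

m = -3328
d = (-14, 8);  v_rel = (-6, -4),  |v_rel|² = 52
v_rel×d = (-6)·(8) − (-4)·(-14) = -104
since m = R²·52 − (-104)²:  R² = (10816 + -3328) / 52 = 144
R = √144 = 12  ⇒  r_B = 12 − 7 = 5

rB=5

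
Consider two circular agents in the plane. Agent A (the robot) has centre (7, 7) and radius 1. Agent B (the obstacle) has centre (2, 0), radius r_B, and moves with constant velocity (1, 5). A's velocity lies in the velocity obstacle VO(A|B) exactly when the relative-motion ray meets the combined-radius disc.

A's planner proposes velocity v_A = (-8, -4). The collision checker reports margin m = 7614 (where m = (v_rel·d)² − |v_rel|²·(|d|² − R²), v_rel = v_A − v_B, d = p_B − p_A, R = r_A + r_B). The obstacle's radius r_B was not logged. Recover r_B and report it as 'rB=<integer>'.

m = 7614
d = (-5, -7);  v_rel = (-9, -9),  |v_rel|² = 162
v_rel×d = (-9)·(-7) − (-9)·(-5) = 18
since m = R²·162 − 18²:  R² = (324 + 7614) / 162 = 49
R = √49 = 7  ⇒  r_B = 7 − 1 = 6

rB=6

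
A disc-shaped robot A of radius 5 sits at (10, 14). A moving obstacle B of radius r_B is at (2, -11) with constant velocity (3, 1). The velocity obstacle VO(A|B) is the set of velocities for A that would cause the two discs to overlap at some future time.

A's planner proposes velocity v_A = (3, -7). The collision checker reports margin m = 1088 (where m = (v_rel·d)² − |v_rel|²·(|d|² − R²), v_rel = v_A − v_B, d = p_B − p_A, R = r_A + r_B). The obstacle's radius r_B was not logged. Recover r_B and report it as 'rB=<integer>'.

m = 1088
d = (-8, -25);  v_rel = (0, -8),  |v_rel|² = 64
v_rel×d = (0)·(-25) − (-8)·(-8) = -64
since m = R²·64 − (-64)²:  R² = (4096 + 1088) / 64 = 81
R = √81 = 9  ⇒  r_B = 9 − 5 = 4

rB=4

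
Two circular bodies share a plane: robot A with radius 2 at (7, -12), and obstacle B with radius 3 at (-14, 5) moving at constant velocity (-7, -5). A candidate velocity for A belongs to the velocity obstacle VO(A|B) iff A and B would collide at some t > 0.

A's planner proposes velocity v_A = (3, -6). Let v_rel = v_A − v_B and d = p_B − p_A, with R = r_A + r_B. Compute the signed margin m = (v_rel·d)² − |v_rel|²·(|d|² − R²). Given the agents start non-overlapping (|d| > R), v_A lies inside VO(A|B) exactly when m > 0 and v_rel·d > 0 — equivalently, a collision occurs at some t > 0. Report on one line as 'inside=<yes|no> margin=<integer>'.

d = (-21, 17),  |d|² = 730;  R = 2+3 = 5,  c = 730−5² = 705
v_rel = (10, -1),  |v_rel|² = 101;  v_rel·d = (10)·(-21) + (-1)·(17) = -227
101·t² + 454·t + 705 = 0  ⇒  m = (-227)² − 101·705 = -19676
m = -19676 < 0,  v_rel·d = -227 < 0  ⇒  outside

inside=no margin=-19676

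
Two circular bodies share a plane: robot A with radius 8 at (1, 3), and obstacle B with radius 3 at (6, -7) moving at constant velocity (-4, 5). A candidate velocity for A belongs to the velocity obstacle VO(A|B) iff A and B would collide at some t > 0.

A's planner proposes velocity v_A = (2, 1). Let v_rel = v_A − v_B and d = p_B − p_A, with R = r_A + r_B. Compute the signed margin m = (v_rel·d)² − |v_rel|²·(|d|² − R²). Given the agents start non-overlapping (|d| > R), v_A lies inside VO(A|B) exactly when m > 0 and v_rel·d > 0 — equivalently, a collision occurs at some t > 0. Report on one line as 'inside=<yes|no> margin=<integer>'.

d = (5, -10),  |d|² = 125;  R = 8+3 = 11,  c = 125−11² = 4
v_rel = (6, -4),  |v_rel|² = 52;  v_rel·d = (6)·(5) + (-4)·(-10) = 70
52·t² − 140·t + 4 = 0  ⇒  m = 70² − 52·4 = 4692
m = 4692 > 0,  v_rel·d = 70 > 0  ⇒  inside

inside=yes margin=4692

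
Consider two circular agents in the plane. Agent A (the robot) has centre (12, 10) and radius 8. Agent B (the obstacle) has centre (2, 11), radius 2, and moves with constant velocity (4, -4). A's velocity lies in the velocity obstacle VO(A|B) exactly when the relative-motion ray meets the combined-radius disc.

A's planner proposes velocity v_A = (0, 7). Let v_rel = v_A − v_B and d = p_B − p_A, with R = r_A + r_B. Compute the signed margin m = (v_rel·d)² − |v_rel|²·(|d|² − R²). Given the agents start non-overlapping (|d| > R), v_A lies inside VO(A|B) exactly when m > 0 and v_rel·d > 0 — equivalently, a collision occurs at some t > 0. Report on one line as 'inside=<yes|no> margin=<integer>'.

d = (-10, 1),  |d|² = 101;  R = 8+2 = 10,  c = 101−10² = 1
v_rel = (-4, 11),  |v_rel|² = 137;  v_rel·d = (-4)·(-10) + (11)·(1) = 51
137·t² − 102·t + 1 = 0  ⇒  m = 51² − 137·1 = 2464
m = 2464 > 0,  v_rel·d = 51 > 0  ⇒  inside

inside=yes margin=2464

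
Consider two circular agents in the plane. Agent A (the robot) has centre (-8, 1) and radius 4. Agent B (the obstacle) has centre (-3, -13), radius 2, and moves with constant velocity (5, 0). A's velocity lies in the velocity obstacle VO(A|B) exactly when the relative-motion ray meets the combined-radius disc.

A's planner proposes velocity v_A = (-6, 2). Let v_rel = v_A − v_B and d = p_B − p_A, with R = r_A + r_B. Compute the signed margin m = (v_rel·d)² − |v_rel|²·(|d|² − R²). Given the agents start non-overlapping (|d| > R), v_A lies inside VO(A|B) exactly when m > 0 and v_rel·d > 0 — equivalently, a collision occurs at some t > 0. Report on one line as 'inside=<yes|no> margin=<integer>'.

d = (5, -14),  |d|² = 221;  R = 4+2 = 6,  c = 221−6² = 185
v_rel = (-11, 2),  |v_rel|² = 125;  v_rel·d = (-11)·(5) + (2)·(-14) = -83
125·t² + 166·t + 185 = 0  ⇒  m = (-83)² − 125·185 = -16236
m = -16236 < 0,  v_rel·d = -83 < 0  ⇒  outside

inside=no margin=-16236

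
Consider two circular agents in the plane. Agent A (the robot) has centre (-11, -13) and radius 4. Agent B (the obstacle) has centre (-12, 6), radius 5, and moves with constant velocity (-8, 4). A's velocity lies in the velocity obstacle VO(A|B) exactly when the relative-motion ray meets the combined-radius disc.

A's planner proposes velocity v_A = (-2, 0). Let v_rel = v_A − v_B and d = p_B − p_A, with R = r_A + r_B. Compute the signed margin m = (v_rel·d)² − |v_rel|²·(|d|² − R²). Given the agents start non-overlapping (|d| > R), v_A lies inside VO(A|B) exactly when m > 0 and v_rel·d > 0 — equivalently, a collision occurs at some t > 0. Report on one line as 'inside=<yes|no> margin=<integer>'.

d = (-1, 19),  |d|² = 362;  R = 4+5 = 9,  c = 362−9² = 281
v_rel = (6, -4),  |v_rel|² = 52;  v_rel·d = (6)·(-1) + (-4)·(19) = -82
52·t² + 164·t + 281 = 0  ⇒  m = (-82)² − 52·281 = -7888
m = -7888 < 0,  v_rel·d = -82 < 0  ⇒  outside

inside=no margin=-7888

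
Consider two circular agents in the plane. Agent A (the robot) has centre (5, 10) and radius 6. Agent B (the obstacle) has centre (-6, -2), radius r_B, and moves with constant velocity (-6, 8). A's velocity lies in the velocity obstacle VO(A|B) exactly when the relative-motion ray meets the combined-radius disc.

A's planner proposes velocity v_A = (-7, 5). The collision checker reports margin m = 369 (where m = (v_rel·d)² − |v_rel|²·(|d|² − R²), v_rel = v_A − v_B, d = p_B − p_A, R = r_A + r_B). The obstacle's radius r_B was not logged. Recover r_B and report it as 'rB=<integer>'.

m = 369
d = (-11, -12);  v_rel = (-1, -3),  |v_rel|² = 10
v_rel×d = (-1)·(-12) − (-3)·(-11) = -21
since m = R²·10 − (-21)²:  R² = (441 + 369) / 10 = 81
R = √81 = 9  ⇒  r_B = 9 − 6 = 3

rB=3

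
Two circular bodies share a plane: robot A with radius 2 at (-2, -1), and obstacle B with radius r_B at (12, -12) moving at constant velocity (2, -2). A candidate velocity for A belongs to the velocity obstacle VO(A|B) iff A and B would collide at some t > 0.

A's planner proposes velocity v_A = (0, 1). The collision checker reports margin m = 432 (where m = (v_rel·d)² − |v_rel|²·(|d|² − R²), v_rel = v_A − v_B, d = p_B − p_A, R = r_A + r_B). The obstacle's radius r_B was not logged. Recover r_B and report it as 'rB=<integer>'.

m = 432
d = (14, -11);  v_rel = (-2, 3),  |v_rel|² = 13
v_rel×d = (-2)·(-11) − (3)·(14) = -20
since m = R²·13 − (-20)²:  R² = (400 + 432) / 13 = 64
R = √64 = 8  ⇒  r_B = 8 − 2 = 6

rB=6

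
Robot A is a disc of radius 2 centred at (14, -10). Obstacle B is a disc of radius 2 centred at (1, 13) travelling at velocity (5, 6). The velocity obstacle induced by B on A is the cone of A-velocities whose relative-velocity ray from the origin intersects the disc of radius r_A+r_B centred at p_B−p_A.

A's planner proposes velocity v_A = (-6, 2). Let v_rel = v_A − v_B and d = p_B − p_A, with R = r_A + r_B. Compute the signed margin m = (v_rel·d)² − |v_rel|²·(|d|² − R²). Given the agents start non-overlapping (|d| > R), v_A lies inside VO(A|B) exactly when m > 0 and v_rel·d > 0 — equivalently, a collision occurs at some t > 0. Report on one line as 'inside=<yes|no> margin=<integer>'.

d = (-13, 23),  |d|² = 698;  R = 2+2 = 4,  c = 698−4² = 682
v_rel = (-11, -4),  |v_rel|² = 137;  v_rel·d = (-11)·(-13) + (-4)·(23) = 51
137·t² − 102·t + 682 = 0  ⇒  m = 51² − 137·682 = -90833
m = -90833 < 0,  v_rel·d = 51 > 0  ⇒  outside

inside=no margin=-90833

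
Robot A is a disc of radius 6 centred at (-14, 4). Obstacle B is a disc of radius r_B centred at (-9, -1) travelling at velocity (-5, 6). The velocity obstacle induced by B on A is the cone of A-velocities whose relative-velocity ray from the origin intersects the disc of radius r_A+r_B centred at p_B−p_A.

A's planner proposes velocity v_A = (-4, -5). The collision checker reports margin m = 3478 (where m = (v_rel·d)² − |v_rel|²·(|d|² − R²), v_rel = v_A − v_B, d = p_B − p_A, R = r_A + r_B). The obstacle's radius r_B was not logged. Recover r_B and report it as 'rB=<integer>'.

m = 3478
d = (5, -5);  v_rel = (1, -11),  |v_rel|² = 122
v_rel×d = (1)·(-5) − (-11)·(5) = 50
since m = R²·122 − 50²:  R² = (2500 + 3478) / 122 = 49
R = √49 = 7  ⇒  r_B = 7 − 6 = 1

rB=1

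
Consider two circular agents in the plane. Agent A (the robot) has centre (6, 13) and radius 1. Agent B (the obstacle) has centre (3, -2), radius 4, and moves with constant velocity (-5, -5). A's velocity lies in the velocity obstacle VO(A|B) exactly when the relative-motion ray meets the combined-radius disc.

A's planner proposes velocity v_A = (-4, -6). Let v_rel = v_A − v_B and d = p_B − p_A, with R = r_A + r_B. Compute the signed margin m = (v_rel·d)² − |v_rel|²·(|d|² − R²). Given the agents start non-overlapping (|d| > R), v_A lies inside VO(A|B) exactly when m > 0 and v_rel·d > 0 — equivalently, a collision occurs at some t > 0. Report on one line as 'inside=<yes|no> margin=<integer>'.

d = (-3, -15),  |d|² = 234;  R = 1+4 = 5,  c = 234−5² = 209
v_rel = (1, -1),  |v_rel|² = 2;  v_rel·d = (1)·(-3) + (-1)·(-15) = 12
2·t² − 24·t + 209 = 0  ⇒  m = 12² − 2·209 = -274
m = -274 < 0,  v_rel·d = 12 > 0  ⇒  outside

inside=no margin=-274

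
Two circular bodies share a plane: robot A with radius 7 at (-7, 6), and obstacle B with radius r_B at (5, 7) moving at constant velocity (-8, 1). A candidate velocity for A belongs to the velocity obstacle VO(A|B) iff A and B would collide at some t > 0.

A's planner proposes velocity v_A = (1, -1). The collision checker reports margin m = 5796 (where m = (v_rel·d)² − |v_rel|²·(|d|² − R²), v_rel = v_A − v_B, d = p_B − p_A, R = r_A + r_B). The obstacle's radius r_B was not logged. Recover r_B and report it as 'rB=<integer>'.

m = 5796
d = (12, 1);  v_rel = (9, -2),  |v_rel|² = 85
v_rel×d = (9)·(1) − (-2)·(12) = 33
since m = R²·85 − 33²:  R² = (1089 + 5796) / 85 = 81
R = √81 = 9  ⇒  r_B = 9 − 7 = 2

rB=2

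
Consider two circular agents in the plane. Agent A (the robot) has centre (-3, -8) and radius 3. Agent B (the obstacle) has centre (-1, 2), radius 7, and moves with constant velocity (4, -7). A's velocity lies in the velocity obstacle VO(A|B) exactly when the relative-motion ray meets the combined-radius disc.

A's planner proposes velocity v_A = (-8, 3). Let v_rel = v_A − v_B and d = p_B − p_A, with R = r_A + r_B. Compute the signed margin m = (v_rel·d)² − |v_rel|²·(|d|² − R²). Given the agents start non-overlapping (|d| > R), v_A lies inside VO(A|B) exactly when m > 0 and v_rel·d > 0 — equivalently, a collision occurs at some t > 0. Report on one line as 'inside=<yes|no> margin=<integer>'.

d = (2, 10),  |d|² = 104;  R = 3+7 = 10,  c = 104−10² = 4
v_rel = (-12, 10),  |v_rel|² = 244;  v_rel·d = (-12)·(2) + (10)·(10) = 76
244·t² − 152·t + 4 = 0  ⇒  m = 76² − 244·4 = 4800
m = 4800 > 0,  v_rel·d = 76 > 0  ⇒  inside

inside=yes margin=4800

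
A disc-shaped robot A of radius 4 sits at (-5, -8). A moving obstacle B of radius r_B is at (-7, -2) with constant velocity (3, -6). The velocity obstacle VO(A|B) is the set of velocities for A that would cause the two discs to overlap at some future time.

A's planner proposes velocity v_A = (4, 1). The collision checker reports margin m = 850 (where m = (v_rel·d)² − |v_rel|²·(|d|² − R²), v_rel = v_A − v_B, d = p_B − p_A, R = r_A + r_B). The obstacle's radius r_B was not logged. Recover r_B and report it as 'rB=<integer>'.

m = 850
d = (-2, 6);  v_rel = (1, 7),  |v_rel|² = 50
v_rel×d = (1)·(6) − (7)·(-2) = 20
since m = R²·50 − 20²:  R² = (400 + 850) / 50 = 25
R = √25 = 5  ⇒  r_B = 5 − 4 = 1

rB=1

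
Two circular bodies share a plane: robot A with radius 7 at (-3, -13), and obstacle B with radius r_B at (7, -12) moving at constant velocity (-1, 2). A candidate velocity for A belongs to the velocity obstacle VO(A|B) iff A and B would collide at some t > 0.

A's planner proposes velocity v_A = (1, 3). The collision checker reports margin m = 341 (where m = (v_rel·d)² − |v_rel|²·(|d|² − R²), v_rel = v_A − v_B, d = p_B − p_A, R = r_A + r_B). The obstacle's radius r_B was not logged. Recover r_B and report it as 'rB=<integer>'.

m = 341
d = (10, 1);  v_rel = (2, 1),  |v_rel|² = 5
v_rel×d = (2)·(1) − (1)·(10) = -8
since m = R²·5 − (-8)²:  R² = (64 + 341) / 5 = 81
R = √81 = 9  ⇒  r_B = 9 − 7 = 2

rB=2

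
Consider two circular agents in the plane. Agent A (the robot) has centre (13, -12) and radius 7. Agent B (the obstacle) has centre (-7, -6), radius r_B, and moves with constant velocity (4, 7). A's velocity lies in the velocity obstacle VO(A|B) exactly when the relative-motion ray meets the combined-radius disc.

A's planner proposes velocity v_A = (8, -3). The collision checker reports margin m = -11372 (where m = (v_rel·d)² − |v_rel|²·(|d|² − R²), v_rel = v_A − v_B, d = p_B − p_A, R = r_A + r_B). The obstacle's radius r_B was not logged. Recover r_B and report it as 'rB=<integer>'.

m = -11372
d = (-20, 6);  v_rel = (4, -10),  |v_rel|² = 116
v_rel×d = (4)·(6) − (-10)·(-20) = -176
since m = R²·116 − (-176)²:  R² = (30976 + -11372) / 116 = 169
R = √169 = 13  ⇒  r_B = 13 − 7 = 6

rB=6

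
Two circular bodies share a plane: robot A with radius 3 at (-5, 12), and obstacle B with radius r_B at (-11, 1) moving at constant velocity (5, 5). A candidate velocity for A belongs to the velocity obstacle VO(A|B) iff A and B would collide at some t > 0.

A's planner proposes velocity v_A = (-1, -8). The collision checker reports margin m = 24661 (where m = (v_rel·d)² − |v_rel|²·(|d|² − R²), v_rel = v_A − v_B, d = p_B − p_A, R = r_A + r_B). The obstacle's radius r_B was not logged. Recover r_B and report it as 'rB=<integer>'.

m = 24661
d = (-6, -11);  v_rel = (-6, -13),  |v_rel|² = 205
v_rel×d = (-6)·(-11) − (-13)·(-6) = -12
since m = R²·205 − (-12)²:  R² = (144 + 24661) / 205 = 121
R = √121 = 11  ⇒  r_B = 11 − 3 = 8

rB=8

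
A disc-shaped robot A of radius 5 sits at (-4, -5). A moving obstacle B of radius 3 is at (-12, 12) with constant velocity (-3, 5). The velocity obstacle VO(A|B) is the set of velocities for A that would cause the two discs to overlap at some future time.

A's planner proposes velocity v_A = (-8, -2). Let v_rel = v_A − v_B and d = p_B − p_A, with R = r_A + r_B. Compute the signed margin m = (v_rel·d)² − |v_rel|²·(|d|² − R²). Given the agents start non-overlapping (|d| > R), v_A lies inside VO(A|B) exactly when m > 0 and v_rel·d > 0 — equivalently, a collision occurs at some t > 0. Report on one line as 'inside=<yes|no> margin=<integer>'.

d = (-8, 17),  |d|² = 353;  R = 5+3 = 8,  c = 353−8² = 289
v_rel = (-5, -7),  |v_rel|² = 74;  v_rel·d = (-5)·(-8) + (-7)·(17) = -79
74·t² + 158·t + 289 = 0  ⇒  m = (-79)² − 74·289 = -15145
m = -15145 < 0,  v_rel·d = -79 < 0  ⇒  outside

inside=no margin=-15145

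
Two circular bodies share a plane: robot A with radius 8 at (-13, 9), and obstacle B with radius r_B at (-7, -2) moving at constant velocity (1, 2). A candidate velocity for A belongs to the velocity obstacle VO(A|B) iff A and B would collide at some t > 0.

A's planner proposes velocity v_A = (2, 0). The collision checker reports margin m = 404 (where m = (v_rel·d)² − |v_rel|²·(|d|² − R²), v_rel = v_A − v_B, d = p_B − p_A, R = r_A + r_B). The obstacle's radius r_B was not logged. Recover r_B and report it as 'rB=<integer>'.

m = 404
d = (6, -11);  v_rel = (1, -2),  |v_rel|² = 5
v_rel×d = (1)·(-11) − (-2)·(6) = 1
since m = R²·5 − 1²:  R² = (1 + 404) / 5 = 81
R = √81 = 9  ⇒  r_B = 9 − 8 = 1

rB=1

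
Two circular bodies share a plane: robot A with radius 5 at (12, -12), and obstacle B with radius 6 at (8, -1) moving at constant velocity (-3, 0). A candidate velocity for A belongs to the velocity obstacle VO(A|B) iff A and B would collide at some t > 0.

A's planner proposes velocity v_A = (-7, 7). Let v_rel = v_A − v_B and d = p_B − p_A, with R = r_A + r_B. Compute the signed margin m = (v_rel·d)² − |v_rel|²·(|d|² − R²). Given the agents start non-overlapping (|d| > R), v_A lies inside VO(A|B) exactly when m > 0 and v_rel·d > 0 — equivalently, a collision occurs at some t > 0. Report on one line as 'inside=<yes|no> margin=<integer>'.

d = (-4, 11),  |d|² = 137;  R = 5+6 = 11,  c = 137−11² = 16
v_rel = (-4, 7),  |v_rel|² = 65;  v_rel·d = (-4)·(-4) + (7)·(11) = 93
65·t² − 186·t + 16 = 0  ⇒  m = 93² − 65·16 = 7609
m = 7609 > 0,  v_rel·d = 93 > 0  ⇒  inside

inside=yes margin=7609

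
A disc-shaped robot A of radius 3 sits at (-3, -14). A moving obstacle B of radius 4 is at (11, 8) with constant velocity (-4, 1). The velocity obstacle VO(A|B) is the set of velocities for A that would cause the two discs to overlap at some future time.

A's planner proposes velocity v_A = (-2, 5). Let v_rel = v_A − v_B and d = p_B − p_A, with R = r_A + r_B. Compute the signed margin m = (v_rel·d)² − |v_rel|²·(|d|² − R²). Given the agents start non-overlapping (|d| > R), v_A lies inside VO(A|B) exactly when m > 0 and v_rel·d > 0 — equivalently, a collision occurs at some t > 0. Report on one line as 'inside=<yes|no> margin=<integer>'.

d = (14, 22),  |d|² = 680;  R = 3+4 = 7,  c = 680−7² = 631
v_rel = (2, 4),  |v_rel|² = 20;  v_rel·d = (2)·(14) + (4)·(22) = 116
20·t² − 232·t + 631 = 0  ⇒  m = 116² − 20·631 = 836
m = 836 > 0,  v_rel·d = 116 > 0  ⇒  inside

inside=yes margin=836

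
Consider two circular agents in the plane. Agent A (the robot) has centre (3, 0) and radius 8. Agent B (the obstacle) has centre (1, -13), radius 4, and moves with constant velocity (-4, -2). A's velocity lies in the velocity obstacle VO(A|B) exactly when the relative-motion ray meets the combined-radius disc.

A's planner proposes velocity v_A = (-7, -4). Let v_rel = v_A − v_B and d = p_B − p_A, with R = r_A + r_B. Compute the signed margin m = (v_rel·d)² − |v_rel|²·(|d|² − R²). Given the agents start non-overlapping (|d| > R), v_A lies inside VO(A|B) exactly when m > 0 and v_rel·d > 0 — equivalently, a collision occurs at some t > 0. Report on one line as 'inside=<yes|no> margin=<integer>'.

d = (-2, -13),  |d|² = 173;  R = 8+4 = 12,  c = 173−12² = 29
v_rel = (-3, -2),  |v_rel|² = 13;  v_rel·d = (-3)·(-2) + (-2)·(-13) = 32
13·t² − 64·t + 29 = 0  ⇒  m = 32² − 13·29 = 647
m = 647 > 0,  v_rel·d = 32 > 0  ⇒  inside

inside=yes margin=647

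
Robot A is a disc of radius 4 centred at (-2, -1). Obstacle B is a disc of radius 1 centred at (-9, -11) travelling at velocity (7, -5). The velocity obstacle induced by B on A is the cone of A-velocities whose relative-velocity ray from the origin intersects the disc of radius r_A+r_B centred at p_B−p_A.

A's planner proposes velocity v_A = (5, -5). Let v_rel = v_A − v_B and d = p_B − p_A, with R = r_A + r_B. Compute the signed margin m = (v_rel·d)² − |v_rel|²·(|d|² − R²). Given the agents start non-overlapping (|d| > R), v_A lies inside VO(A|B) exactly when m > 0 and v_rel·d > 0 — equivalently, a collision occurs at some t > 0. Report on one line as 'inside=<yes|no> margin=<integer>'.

d = (-7, -10),  |d|² = 149;  R = 4+1 = 5,  c = 149−5² = 124
v_rel = (-2, 0),  |v_rel|² = 4;  v_rel·d = (-2)·(-7) + (0)·(-10) = 14
4·t² − 28·t + 124 = 0  ⇒  m = 14² − 4·124 = -300
m = -300 < 0,  v_rel·d = 14 > 0  ⇒  outside

inside=no margin=-300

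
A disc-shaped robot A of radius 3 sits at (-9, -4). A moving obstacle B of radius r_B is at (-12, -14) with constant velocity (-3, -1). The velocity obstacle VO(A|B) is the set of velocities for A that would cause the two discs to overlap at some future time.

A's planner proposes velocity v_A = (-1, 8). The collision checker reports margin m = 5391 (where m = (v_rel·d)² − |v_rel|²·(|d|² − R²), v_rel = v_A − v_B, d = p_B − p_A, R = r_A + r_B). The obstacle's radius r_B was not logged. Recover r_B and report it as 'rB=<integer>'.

m = 5391
d = (-3, -10);  v_rel = (2, 9),  |v_rel|² = 85
v_rel×d = (2)·(-10) − (9)·(-3) = 7
since m = R²·85 − 7²:  R² = (49 + 5391) / 85 = 64
R = √64 = 8  ⇒  r_B = 8 − 3 = 5

rB=5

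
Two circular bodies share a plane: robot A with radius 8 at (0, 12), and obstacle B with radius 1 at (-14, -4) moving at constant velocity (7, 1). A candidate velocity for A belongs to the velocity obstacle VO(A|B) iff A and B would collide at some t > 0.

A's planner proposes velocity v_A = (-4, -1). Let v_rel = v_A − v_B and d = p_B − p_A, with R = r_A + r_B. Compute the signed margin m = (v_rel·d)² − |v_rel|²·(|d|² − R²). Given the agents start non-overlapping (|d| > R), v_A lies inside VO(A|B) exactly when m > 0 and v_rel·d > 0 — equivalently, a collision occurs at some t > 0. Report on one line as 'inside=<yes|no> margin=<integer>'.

d = (-14, -16),  |d|² = 452;  R = 8+1 = 9,  c = 452−9² = 371
v_rel = (-11, -2),  |v_rel|² = 125;  v_rel·d = (-11)·(-14) + (-2)·(-16) = 186
125·t² − 372·t + 371 = 0  ⇒  m = 186² − 125·371 = -11779
m = -11779 < 0,  v_rel·d = 186 > 0  ⇒  outside

inside=no margin=-11779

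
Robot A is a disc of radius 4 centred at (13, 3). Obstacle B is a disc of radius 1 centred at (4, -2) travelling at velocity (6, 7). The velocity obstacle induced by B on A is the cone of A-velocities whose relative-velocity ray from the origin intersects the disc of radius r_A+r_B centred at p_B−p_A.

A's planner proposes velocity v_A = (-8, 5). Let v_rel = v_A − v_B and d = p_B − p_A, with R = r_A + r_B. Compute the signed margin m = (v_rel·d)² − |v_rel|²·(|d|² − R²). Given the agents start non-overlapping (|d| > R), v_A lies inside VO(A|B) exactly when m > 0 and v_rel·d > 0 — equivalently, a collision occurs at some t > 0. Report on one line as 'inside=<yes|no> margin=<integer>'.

d = (-9, -5),  |d|² = 106;  R = 4+1 = 5,  c = 106−5² = 81
v_rel = (-14, -2),  |v_rel|² = 200;  v_rel·d = (-14)·(-9) + (-2)·(-5) = 136
200·t² − 272·t + 81 = 0  ⇒  m = 136² − 200·81 = 2296
m = 2296 > 0,  v_rel·d = 136 > 0  ⇒  inside

inside=yes margin=2296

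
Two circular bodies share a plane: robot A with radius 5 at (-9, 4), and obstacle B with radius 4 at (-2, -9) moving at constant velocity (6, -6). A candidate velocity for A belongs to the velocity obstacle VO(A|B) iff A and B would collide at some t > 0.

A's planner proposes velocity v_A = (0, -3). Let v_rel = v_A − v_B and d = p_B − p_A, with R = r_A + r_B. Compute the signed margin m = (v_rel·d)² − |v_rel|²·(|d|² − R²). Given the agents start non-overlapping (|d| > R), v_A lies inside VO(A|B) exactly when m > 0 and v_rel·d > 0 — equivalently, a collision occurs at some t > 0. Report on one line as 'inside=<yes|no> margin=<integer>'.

d = (7, -13),  |d|² = 218;  R = 5+4 = 9,  c = 218−9² = 137
v_rel = (-6, 3),  |v_rel|² = 45;  v_rel·d = (-6)·(7) + (3)·(-13) = -81
45·t² + 162·t + 137 = 0  ⇒  m = (-81)² − 45·137 = 396
m = 396 > 0,  v_rel·d = -81 < 0  ⇒  outside

inside=no margin=396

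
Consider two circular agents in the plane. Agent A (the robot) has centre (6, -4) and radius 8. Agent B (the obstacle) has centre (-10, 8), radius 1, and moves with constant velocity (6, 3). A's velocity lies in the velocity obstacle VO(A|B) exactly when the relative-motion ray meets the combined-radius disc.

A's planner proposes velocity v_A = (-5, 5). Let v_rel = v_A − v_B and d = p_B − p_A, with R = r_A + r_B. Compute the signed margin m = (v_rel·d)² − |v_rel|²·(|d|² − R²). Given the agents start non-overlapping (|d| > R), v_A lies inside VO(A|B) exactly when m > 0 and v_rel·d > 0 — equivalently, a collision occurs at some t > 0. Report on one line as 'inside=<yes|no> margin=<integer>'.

d = (-16, 12),  |d|² = 400;  R = 8+1 = 9,  c = 400−9² = 319
v_rel = (-11, 2),  |v_rel|² = 125;  v_rel·d = (-11)·(-16) + (2)·(12) = 200
125·t² − 400·t + 319 = 0  ⇒  m = 200² − 125·319 = 125
m = 125 > 0,  v_rel·d = 200 > 0  ⇒  inside

inside=yes margin=125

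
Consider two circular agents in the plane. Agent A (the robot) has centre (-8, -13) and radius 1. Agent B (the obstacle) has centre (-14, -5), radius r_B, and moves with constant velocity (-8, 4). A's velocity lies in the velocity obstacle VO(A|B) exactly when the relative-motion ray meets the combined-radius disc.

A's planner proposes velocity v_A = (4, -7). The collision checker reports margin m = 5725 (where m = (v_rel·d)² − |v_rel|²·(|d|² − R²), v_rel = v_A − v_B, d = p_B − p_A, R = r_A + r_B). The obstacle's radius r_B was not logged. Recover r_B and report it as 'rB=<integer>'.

m = 5725
d = (-6, 8);  v_rel = (12, -11),  |v_rel|² = 265
v_rel×d = (12)·(8) − (-11)·(-6) = 30
since m = R²·265 − 30²:  R² = (900 + 5725) / 265 = 25
R = √25 = 5  ⇒  r_B = 5 − 1 = 4

rB=4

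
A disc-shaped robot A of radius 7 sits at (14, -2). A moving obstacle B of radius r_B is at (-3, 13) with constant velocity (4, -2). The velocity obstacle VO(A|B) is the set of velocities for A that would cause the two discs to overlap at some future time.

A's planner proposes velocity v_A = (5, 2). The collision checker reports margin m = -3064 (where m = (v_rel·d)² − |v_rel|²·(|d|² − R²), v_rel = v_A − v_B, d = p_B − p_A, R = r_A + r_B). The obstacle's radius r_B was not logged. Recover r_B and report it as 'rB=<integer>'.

m = -3064
d = (-17, 15);  v_rel = (1, 4),  |v_rel|² = 17
v_rel×d = (1)·(15) − (4)·(-17) = 83
since m = R²·17 − 83²:  R² = (6889 + -3064) / 17 = 225
R = √225 = 15  ⇒  r_B = 15 − 7 = 8

rB=8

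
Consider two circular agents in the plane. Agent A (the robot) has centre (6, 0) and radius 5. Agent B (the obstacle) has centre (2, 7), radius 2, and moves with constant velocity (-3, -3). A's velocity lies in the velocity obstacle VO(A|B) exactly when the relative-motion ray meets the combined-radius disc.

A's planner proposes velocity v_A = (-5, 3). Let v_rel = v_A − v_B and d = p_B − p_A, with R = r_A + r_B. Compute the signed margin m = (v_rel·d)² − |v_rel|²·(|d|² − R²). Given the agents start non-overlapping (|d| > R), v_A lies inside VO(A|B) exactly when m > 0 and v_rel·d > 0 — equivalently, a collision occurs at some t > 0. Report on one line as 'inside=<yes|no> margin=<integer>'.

d = (-4, 7),  |d|² = 65;  R = 5+2 = 7,  c = 65−7² = 16
v_rel = (-2, 6),  |v_rel|² = 40;  v_rel·d = (-2)·(-4) + (6)·(7) = 50
40·t² − 100·t + 16 = 0  ⇒  m = 50² − 40·16 = 1860
m = 1860 > 0,  v_rel·d = 50 > 0  ⇒  inside

inside=yes margin=1860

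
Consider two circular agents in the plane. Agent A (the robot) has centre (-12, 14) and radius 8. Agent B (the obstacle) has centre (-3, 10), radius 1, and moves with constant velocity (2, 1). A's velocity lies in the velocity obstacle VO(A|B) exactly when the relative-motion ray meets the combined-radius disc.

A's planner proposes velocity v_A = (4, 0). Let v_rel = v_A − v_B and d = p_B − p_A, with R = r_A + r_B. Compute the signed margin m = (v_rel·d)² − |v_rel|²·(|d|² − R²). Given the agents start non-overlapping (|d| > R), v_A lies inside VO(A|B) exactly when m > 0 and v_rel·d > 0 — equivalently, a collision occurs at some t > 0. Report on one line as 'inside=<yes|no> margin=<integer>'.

d = (9, -4),  |d|² = 97;  R = 8+1 = 9,  c = 97−9² = 16
v_rel = (2, -1),  |v_rel|² = 5;  v_rel·d = (2)·(9) + (-1)·(-4) = 22
5·t² − 44·t + 16 = 0  ⇒  m = 22² − 5·16 = 404
m = 404 > 0,  v_rel·d = 22 > 0  ⇒  inside

inside=yes margin=404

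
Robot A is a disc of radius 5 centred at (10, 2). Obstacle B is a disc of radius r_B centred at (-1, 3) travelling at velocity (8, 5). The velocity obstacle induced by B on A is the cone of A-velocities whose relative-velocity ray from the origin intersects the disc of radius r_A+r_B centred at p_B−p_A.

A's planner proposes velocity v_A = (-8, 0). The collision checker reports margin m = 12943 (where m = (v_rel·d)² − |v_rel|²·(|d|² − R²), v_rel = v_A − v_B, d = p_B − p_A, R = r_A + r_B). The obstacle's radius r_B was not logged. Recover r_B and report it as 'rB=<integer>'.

m = 12943
d = (-11, 1);  v_rel = (-16, -5),  |v_rel|² = 281
v_rel×d = (-16)·(1) − (-5)·(-11) = -71
since m = R²·281 − (-71)²:  R² = (5041 + 12943) / 281 = 64
R = √64 = 8  ⇒  r_B = 8 − 5 = 3

rB=3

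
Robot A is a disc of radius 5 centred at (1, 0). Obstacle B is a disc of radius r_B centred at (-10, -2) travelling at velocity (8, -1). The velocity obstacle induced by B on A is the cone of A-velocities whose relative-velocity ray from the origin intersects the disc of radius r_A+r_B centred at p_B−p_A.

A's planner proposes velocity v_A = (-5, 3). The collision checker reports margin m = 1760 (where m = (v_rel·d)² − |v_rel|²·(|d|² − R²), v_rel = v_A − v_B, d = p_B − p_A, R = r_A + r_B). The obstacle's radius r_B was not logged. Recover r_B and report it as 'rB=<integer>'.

m = 1760
d = (-11, -2);  v_rel = (-13, 4),  |v_rel|² = 185
v_rel×d = (-13)·(-2) − (4)·(-11) = 70
since m = R²·185 − 70²:  R² = (4900 + 1760) / 185 = 36
R = √36 = 6  ⇒  r_B = 6 − 5 = 1

rB=1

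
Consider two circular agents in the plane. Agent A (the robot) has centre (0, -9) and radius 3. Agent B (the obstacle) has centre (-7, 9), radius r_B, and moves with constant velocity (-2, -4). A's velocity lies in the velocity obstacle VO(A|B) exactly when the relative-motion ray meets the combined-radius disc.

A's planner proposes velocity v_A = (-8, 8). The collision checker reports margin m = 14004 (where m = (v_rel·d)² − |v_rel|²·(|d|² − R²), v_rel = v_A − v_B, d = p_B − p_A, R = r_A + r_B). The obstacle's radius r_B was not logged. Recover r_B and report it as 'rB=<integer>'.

m = 14004
d = (-7, 18);  v_rel = (-6, 12),  |v_rel|² = 180
v_rel×d = (-6)·(18) − (12)·(-7) = -24
since m = R²·180 − (-24)²:  R² = (576 + 14004) / 180 = 81
R = √81 = 9  ⇒  r_B = 9 − 3 = 6

rB=6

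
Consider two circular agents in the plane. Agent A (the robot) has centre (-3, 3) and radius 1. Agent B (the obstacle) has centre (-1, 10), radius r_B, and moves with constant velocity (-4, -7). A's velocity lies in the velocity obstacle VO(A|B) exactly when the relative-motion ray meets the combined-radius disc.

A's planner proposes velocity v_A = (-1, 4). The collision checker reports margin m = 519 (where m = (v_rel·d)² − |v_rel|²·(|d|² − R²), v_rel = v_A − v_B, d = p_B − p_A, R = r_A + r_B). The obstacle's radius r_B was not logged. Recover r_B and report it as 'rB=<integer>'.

m = 519
d = (2, 7);  v_rel = (3, 11),  |v_rel|² = 130
v_rel×d = (3)·(7) − (11)·(2) = -1
since m = R²·130 − (-1)²:  R² = (1 + 519) / 130 = 4
R = √4 = 2  ⇒  r_B = 2 − 1 = 1

rB=1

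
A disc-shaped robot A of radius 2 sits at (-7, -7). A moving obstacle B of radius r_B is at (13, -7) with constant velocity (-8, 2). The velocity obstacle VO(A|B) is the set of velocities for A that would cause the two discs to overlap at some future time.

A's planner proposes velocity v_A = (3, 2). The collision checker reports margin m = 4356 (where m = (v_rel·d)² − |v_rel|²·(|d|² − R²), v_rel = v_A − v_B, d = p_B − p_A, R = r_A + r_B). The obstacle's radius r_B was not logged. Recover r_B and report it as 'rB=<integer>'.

m = 4356
d = (20, 0);  v_rel = (11, 0),  |v_rel|² = 121
v_rel×d = (11)·(0) − (0)·(20) = 0
since m = R²·121 − 0²:  R² = (0 + 4356) / 121 = 36
R = √36 = 6  ⇒  r_B = 6 − 2 = 4

rB=4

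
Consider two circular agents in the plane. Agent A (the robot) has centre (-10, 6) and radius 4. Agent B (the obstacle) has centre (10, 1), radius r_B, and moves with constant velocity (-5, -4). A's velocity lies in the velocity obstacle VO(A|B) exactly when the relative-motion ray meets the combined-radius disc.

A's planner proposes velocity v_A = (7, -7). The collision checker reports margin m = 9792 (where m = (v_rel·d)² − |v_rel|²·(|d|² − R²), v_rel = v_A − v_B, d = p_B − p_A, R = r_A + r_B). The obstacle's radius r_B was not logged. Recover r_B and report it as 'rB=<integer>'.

m = 9792
d = (20, -5);  v_rel = (12, -3),  |v_rel|² = 153
v_rel×d = (12)·(-5) − (-3)·(20) = 0
since m = R²·153 − 0²:  R² = (0 + 9792) / 153 = 64
R = √64 = 8  ⇒  r_B = 8 − 4 = 4

rB=4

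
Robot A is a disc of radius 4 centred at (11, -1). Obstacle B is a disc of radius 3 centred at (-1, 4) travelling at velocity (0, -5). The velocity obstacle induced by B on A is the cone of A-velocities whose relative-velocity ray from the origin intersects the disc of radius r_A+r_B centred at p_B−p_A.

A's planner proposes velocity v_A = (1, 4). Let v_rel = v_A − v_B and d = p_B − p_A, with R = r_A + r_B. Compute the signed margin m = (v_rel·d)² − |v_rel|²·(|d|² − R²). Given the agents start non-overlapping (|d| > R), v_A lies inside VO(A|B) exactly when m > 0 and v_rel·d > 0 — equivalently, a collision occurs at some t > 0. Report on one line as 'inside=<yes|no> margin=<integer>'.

d = (-12, 5),  |d|² = 169;  R = 4+3 = 7,  c = 169−7² = 120
v_rel = (1, 9),  |v_rel|² = 82;  v_rel·d = (1)·(-12) + (9)·(5) = 33
82·t² − 66·t + 120 = 0  ⇒  m = 33² − 82·120 = -8751
m = -8751 < 0,  v_rel·d = 33 > 0  ⇒  outside

inside=no margin=-8751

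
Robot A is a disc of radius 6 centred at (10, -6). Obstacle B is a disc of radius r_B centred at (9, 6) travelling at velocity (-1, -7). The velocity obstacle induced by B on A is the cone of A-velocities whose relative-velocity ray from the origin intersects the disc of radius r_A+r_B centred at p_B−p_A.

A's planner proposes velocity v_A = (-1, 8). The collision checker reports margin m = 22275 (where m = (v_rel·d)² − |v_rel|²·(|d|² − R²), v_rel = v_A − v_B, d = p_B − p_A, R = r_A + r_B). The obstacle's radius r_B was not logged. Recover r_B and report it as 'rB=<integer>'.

m = 22275
d = (-1, 12);  v_rel = (0, 15),  |v_rel|² = 225
v_rel×d = (0)·(12) − (15)·(-1) = 15
since m = R²·225 − 15²:  R² = (225 + 22275) / 225 = 100
R = √100 = 10  ⇒  r_B = 10 − 6 = 4

rB=4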